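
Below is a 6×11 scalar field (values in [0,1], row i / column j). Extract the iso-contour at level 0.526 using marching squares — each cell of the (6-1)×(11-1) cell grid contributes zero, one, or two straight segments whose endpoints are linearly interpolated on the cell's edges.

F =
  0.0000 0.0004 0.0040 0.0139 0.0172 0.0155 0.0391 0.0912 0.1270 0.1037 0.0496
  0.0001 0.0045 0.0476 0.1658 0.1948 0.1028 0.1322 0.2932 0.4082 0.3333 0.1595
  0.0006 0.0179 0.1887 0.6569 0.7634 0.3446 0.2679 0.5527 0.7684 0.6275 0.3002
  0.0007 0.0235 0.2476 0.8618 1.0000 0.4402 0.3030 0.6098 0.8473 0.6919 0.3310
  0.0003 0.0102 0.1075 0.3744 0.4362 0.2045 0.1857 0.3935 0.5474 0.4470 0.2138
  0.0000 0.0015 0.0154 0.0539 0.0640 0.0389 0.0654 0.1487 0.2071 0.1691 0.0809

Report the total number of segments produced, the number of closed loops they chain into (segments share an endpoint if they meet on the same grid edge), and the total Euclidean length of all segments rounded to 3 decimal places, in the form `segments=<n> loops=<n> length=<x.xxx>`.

cell (1,2): code 0100 → (1.733,3.000)–(2.000,2.720)
cell (1,3): code 1100 → (1.582,4.000)–(1.733,3.000)
cell (1,4): code 1000 → (2.000,4.567)–(1.582,4.000)
cell (1,6): code 0100 → (1.897,7.000)–(2.000,6.906)
cell (1,7): code 1100 → (1.327,8.000)–(1.897,7.000)
cell (1,8): code 1100 → (1.655,9.000)–(1.327,8.000)
cell (1,9): code 1000 → (2.000,9.310)–(1.655,9.000)
cell (2,2): code 0110 → (2.000,2.720)–(3.000,2.453)
cell (2,4): code 1001 → (3.000,4.847)–(2.000,4.567)
cell (2,6): code 0110 → (2.000,6.906)–(3.000,6.727)
cell (2,9): code 1001 → (3.000,9.460)–(2.000,9.310)
cell (3,2): code 0010 → (3.000,2.453)–(3.689,3.000)
cell (3,3): code 0011 → (3.689,3.000)–(3.841,4.000)
cell (3,4): code 0001 → (3.841,4.000)–(3.000,4.847)
cell (3,6): code 0010 → (3.000,6.727)–(3.387,7.000)
cell (3,7): code 0111 → (3.387,7.000)–(4.000,7.861)
cell (3,8): code 1011 → (4.000,8.213)–(3.677,9.000)
cell (3,9): code 0001 → (3.677,9.000)–(3.000,9.460)
cell (4,7): code 0010 → (4.000,7.861)–(4.063,8.000)
cell (4,8): code 0001 → (4.063,8.000)–(4.000,8.213)
total: 20 segments, chained into 2 closed loop(s), length Σ = 15.667567

segments=20 loops=2 length=15.668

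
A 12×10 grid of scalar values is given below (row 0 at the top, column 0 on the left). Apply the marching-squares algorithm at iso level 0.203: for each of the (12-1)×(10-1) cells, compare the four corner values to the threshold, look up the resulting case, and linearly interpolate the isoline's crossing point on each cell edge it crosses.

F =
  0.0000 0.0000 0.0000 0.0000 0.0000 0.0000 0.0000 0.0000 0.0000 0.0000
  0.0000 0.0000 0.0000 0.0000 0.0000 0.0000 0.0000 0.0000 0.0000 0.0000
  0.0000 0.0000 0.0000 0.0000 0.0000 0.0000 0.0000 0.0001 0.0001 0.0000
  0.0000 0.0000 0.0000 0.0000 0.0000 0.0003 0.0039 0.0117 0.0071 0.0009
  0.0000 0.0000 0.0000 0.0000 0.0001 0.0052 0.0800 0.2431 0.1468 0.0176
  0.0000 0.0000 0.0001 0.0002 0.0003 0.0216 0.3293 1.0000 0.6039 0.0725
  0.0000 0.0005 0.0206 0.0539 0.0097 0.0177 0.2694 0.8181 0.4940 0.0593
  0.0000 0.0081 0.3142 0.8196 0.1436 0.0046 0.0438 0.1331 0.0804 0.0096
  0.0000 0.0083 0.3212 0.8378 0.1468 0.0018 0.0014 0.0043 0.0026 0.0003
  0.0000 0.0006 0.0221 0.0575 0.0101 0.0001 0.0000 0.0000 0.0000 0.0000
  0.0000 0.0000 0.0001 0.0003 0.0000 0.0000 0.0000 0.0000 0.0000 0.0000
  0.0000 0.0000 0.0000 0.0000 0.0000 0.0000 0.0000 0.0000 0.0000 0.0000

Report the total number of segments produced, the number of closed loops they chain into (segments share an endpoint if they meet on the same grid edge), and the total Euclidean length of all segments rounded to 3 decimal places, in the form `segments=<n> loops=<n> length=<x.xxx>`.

segments=20 loops=2 length=17.312

cell (3,6): code 0100 → (3.827,7.000)–(4.000,6.754)
cell (3,7): code 1000 → (4.000,7.416)–(3.827,7.000)
cell (4,5): code 0100 → (4.493,6.000)–(5.000,5.590)
cell (4,6): code 1110 → (4.000,6.754)–(4.493,6.000)
cell (4,7): code 1101 → (4.123,8.000)–(4.000,7.416)
cell (4,8): code 1000 → (5.000,8.754)–(4.123,8.000)
cell (5,5): code 0110 → (5.000,5.590)–(6.000,5.736)
cell (5,8): code 1001 → (6.000,8.669)–(5.000,8.754)
cell (6,1): code 0100 → (6.621,2.000)–(7.000,1.637)
cell (6,2): code 1100 → (6.195,3.000)–(6.621,2.000)
cell (6,3): code 1000 → (7.000,3.912)–(6.195,3.000)
cell (6,5): code 0010 → (6.000,5.736)–(6.294,6.000)
cell (6,6): code 0011 → (6.294,6.000)–(6.898,7.000)
cell (6,7): code 0011 → (6.898,7.000)–(6.704,8.000)
cell (6,8): code 0001 → (6.704,8.000)–(6.000,8.669)
cell (7,1): code 0110 → (7.000,1.637)–(8.000,1.622)
cell (7,3): code 1001 → (8.000,3.919)–(7.000,3.912)
cell (8,1): code 0010 → (8.000,1.622)–(8.395,2.000)
cell (8,2): code 0011 → (8.395,2.000)–(8.814,3.000)
cell (8,3): code 0001 → (8.814,3.000)–(8.000,3.919)
total: 20 segments, chained into 2 closed loop(s), length Σ = 17.312436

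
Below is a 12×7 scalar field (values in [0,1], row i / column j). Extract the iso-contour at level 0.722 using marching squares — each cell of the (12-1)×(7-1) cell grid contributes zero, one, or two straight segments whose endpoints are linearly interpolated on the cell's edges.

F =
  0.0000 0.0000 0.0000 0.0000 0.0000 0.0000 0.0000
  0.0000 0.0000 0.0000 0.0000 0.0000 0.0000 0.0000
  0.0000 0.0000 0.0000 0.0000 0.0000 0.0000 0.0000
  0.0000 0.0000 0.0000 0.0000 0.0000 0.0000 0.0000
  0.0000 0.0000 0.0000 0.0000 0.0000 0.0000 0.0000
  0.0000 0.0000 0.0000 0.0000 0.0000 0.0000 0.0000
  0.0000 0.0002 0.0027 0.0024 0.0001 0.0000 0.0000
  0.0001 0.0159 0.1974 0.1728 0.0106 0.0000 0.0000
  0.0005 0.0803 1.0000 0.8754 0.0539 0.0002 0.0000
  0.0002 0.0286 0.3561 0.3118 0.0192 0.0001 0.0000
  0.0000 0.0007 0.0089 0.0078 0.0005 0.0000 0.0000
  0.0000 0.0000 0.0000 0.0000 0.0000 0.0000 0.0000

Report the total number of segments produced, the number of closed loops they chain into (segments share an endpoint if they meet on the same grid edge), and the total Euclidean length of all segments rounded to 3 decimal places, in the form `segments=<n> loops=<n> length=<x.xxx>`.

segments=6 loops=1 length=3.625

cell (7,1): code 0100 → (7.654,2.000)–(8.000,1.698)
cell (7,2): code 1100 → (7.782,3.000)–(7.654,2.000)
cell (7,3): code 1000 → (8.000,3.187)–(7.782,3.000)
cell (8,1): code 0010 → (8.000,1.698)–(8.432,2.000)
cell (8,2): code 0011 → (8.432,2.000)–(8.272,3.000)
cell (8,3): code 0001 → (8.272,3.000)–(8.000,3.187)
total: 6 segments, chained into 1 closed loop(s), length Σ = 3.624946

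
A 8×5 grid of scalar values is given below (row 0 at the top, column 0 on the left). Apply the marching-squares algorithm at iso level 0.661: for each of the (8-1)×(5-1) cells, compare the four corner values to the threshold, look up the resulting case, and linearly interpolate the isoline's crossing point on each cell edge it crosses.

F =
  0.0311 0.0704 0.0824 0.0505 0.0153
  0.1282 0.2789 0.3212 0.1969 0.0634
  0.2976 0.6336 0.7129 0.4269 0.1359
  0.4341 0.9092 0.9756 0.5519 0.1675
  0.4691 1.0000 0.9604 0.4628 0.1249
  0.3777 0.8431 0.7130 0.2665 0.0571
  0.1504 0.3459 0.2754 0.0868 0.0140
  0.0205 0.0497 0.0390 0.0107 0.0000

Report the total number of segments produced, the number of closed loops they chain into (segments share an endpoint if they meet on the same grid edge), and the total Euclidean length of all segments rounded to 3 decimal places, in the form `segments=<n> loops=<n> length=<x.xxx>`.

cell (1,1): code 0100 → (1.868,2.000)–(2.000,1.346)
cell (1,2): code 1000 → (2.000,2.181)–(1.868,2.000)
cell (2,0): code 0100 → (2.099,1.000)–(3.000,0.478)
cell (2,1): code 1110 → (2.000,1.346)–(2.099,1.000)
cell (2,2): code 1001 → (3.000,2.743)–(2.000,2.181)
cell (3,0): code 0110 → (3.000,0.478)–(4.000,0.361)
cell (3,2): code 1001 → (4.000,2.602)–(3.000,2.743)
cell (4,0): code 0110 → (4.000,0.361)–(5.000,0.609)
cell (4,2): code 1001 → (5.000,2.116)–(4.000,2.602)
cell (5,0): code 0010 → (5.000,0.609)–(5.366,1.000)
cell (5,1): code 0011 → (5.366,1.000)–(5.119,2.000)
cell (5,2): code 0001 → (5.119,2.000)–(5.000,2.116)
total: 12 segments, chained into 1 closed loop(s), length Σ = 9.330448

segments=12 loops=1 length=9.330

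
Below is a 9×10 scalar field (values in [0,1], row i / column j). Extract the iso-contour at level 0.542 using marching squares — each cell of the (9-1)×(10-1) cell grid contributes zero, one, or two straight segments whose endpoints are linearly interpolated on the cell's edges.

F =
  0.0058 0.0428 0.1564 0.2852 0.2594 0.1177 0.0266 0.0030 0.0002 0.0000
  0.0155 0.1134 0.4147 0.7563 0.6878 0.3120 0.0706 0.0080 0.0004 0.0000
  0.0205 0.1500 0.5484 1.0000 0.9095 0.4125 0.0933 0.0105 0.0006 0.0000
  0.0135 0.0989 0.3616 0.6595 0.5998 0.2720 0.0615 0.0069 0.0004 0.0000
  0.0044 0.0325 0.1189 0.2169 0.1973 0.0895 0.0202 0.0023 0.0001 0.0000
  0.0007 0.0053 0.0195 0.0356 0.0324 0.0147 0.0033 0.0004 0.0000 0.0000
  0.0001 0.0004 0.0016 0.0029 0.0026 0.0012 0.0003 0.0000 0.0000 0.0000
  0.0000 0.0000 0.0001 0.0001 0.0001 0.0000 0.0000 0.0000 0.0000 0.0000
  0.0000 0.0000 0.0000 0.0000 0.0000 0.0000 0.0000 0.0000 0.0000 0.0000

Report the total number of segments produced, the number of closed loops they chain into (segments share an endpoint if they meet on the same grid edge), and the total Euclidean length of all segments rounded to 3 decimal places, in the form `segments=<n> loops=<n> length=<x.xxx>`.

segments=12 loops=1 length=8.466

cell (0,2): code 0100 → (0.545,3.000)–(1.000,2.373)
cell (0,3): code 1100 → (0.660,4.000)–(0.545,3.000)
cell (0,4): code 1000 → (1.000,4.388)–(0.660,4.000)
cell (1,1): code 0100 → (1.952,2.000)–(2.000,1.984)
cell (1,2): code 1110 → (1.000,2.373)–(1.952,2.000)
cell (1,4): code 1001 → (2.000,4.739)–(1.000,4.388)
cell (2,1): code 0010 → (2.000,1.984)–(2.034,2.000)
cell (2,2): code 0111 → (2.034,2.000)–(3.000,2.606)
cell (2,4): code 1001 → (3.000,4.176)–(2.000,4.739)
cell (3,2): code 0010 → (3.000,2.606)–(3.265,3.000)
cell (3,3): code 0011 → (3.265,3.000)–(3.144,4.000)
cell (3,4): code 0001 → (3.144,4.000)–(3.000,4.176)
total: 12 segments, chained into 1 closed loop(s), length Σ = 8.466100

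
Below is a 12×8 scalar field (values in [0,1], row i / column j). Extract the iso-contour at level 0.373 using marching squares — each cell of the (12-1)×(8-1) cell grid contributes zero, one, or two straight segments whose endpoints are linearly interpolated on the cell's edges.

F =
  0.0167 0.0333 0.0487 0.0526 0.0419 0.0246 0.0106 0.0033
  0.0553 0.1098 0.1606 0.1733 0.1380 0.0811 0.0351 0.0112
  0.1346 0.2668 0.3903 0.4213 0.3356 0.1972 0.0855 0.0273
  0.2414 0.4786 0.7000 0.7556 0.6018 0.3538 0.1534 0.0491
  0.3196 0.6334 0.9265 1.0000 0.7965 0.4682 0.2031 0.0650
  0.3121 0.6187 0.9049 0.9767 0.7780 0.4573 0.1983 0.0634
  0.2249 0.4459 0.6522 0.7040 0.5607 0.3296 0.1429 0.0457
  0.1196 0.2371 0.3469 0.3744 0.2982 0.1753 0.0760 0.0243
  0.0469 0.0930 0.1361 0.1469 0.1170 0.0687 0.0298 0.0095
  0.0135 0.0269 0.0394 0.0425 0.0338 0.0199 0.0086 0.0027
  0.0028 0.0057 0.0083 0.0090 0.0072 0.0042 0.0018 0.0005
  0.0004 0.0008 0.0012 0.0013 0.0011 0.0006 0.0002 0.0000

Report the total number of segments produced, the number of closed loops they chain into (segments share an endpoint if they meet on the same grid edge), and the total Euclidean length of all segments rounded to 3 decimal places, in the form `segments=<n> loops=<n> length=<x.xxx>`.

cell (1,1): code 0100 → (1.925,2.000)–(2.000,1.860)
cell (1,2): code 1100 → (1.805,3.000)–(1.925,2.000)
cell (1,3): code 1000 → (2.000,3.564)–(1.805,3.000)
cell (2,0): code 0100 → (2.501,1.000)–(3.000,0.555)
cell (2,1): code 1110 → (2.000,1.860)–(2.501,1.000)
cell (2,3): code 1101 → (2.140,4.000)–(2.000,3.564)
cell (2,4): code 1000 → (3.000,4.923)–(2.140,4.000)
cell (3,0): code 0110 → (3.000,0.555)–(4.000,0.170)
cell (3,4): code 1101 → (3.168,5.000)–(3.000,4.923)
cell (3,5): code 1000 → (4.000,5.359)–(3.168,5.000)
cell (4,0): code 0110 → (4.000,0.170)–(5.000,0.199)
cell (4,5): code 1001 → (5.000,5.325)–(4.000,5.359)
cell (5,0): code 0110 → (5.000,0.199)–(6.000,0.670)
cell (5,4): code 1011 → (6.000,4.812)–(5.660,5.000)
cell (5,5): code 0001 → (5.660,5.000)–(5.000,5.325)
cell (6,0): code 0010 → (6.000,0.670)–(6.349,1.000)
cell (6,1): code 0011 → (6.349,1.000)–(6.915,2.000)
cell (6,2): code 0111 → (6.915,2.000)–(7.000,2.949)
cell (6,3): code 1011 → (7.000,3.018)–(6.715,4.000)
cell (6,4): code 0001 → (6.715,4.000)–(6.000,4.812)
cell (7,2): code 0010 → (7.000,2.949)–(7.006,3.000)
cell (7,3): code 0001 → (7.006,3.000)–(7.000,3.018)
total: 22 segments, chained into 1 closed loop(s), length Σ = 16.296066

segments=22 loops=1 length=16.296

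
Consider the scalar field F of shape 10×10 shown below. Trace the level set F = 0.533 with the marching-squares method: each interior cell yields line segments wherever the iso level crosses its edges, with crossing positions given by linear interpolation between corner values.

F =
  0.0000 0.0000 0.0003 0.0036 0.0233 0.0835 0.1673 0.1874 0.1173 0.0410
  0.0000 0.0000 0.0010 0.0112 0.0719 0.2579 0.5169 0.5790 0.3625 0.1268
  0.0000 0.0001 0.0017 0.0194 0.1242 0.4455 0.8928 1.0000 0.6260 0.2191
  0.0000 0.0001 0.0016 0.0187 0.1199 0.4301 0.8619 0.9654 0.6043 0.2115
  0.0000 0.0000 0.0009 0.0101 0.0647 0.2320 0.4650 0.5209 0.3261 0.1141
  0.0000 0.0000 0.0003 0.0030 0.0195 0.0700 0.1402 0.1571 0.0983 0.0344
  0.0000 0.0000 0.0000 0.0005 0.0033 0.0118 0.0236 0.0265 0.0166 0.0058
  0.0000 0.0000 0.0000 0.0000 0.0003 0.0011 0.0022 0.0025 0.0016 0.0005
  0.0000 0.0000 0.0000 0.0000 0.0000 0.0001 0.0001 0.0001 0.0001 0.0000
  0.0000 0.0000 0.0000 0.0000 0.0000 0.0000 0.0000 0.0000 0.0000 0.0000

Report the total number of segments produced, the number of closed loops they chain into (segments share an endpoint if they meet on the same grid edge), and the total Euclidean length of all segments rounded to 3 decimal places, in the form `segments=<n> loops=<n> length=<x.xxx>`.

cell (0,6): code 0100 → (0.883,7.000)–(1.000,6.259)
cell (0,7): code 1000 → (1.000,7.212)–(0.883,7.000)
cell (1,5): code 0100 → (1.043,6.000)–(2.000,5.196)
cell (1,6): code 1110 → (1.000,6.259)–(1.043,6.000)
cell (1,7): code 1101 → (1.647,8.000)–(1.000,7.212)
cell (1,8): code 1000 → (2.000,8.229)–(1.647,8.000)
cell (2,5): code 0110 → (2.000,5.196)–(3.000,5.238)
cell (2,8): code 1001 → (3.000,8.182)–(2.000,8.229)
cell (3,5): code 0010 → (3.000,5.238)–(3.829,6.000)
cell (3,6): code 0011 → (3.829,6.000)–(3.973,7.000)
cell (3,7): code 0011 → (3.973,7.000)–(3.256,8.000)
cell (3,8): code 0001 → (3.256,8.000)–(3.000,8.182)
total: 12 segments, chained into 1 closed loop(s), length Σ = 9.627720

segments=12 loops=1 length=9.628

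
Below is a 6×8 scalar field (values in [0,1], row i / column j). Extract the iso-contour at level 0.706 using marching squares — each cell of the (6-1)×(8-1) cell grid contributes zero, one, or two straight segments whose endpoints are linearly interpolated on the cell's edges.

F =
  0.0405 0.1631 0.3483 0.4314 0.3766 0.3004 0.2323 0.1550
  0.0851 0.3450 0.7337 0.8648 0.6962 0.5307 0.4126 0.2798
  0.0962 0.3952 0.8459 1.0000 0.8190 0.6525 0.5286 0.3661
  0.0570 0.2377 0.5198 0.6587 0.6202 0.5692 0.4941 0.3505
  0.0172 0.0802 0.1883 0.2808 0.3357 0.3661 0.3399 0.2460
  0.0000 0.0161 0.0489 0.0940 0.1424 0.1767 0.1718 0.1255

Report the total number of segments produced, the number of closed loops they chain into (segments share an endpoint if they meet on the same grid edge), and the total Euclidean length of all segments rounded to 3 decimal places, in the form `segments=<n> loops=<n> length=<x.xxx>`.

segments=10 loops=1 length=7.971

cell (0,1): code 0100 → (0.928,2.000)–(1.000,1.929)
cell (0,2): code 1100 → (0.634,3.000)–(0.928,2.000)
cell (0,3): code 1000 → (1.000,3.942)–(0.634,3.000)
cell (1,1): code 0110 → (1.000,1.929)–(2.000,1.690)
cell (1,3): code 1101 → (1.080,4.000)–(1.000,3.942)
cell (1,4): code 1000 → (2.000,4.679)–(1.080,4.000)
cell (2,1): code 0010 → (2.000,1.690)–(2.429,2.000)
cell (2,2): code 0011 → (2.429,2.000)–(2.861,3.000)
cell (2,3): code 0011 → (2.861,3.000)–(2.568,4.000)
cell (2,4): code 0001 → (2.568,4.000)–(2.000,4.679)
total: 10 segments, chained into 1 closed loop(s), length Σ = 7.970964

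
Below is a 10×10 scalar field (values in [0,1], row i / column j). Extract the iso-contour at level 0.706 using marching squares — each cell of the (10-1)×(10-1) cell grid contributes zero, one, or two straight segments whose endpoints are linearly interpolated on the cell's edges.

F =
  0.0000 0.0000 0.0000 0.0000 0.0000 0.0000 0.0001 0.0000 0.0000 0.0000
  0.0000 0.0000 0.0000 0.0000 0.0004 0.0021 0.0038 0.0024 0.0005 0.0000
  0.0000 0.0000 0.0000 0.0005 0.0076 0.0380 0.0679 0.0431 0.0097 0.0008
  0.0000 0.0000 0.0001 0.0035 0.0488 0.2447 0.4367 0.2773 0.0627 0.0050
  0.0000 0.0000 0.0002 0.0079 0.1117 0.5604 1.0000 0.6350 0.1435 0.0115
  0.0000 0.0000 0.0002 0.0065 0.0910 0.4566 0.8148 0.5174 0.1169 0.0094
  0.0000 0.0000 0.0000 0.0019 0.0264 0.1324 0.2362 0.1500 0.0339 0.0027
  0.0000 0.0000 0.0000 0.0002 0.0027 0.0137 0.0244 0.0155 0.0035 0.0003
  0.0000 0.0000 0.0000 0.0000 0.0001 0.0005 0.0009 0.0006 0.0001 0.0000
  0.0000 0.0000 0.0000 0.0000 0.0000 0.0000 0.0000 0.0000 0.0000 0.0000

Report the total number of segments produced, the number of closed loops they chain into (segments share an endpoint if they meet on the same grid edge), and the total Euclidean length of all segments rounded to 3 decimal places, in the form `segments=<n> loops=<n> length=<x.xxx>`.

cell (3,5): code 0100 → (3.478,6.000)–(4.000,5.331)
cell (3,6): code 1000 → (4.000,6.805)–(3.478,6.000)
cell (4,5): code 0110 → (4.000,5.331)–(5.000,5.696)
cell (4,6): code 1001 → (5.000,6.366)–(4.000,6.805)
cell (5,5): code 0010 → (5.000,5.696)–(5.188,6.000)
cell (5,6): code 0001 → (5.188,6.000)–(5.000,6.366)
total: 6 segments, chained into 1 closed loop(s), length Σ = 4.733629

segments=6 loops=1 length=4.734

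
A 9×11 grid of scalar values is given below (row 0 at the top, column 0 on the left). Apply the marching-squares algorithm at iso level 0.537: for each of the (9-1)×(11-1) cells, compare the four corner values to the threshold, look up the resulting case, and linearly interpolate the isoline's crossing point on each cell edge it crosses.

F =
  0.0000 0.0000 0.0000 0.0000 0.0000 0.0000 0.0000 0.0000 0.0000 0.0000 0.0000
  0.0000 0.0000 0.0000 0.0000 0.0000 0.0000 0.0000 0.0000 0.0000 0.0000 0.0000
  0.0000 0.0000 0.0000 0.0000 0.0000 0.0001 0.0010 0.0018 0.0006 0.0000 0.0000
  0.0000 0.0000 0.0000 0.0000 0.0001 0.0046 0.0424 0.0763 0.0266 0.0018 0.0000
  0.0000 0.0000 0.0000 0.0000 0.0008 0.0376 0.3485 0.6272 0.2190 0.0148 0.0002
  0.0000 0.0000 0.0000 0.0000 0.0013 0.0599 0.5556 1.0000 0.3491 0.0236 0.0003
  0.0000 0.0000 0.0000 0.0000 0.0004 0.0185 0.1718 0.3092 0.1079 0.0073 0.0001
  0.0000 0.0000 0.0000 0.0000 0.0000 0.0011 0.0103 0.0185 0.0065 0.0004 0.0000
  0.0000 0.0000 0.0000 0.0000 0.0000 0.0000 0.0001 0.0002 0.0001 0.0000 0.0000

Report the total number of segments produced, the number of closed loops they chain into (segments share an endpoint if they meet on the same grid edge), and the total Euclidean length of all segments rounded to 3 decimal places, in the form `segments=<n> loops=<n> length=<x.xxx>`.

cell (3,6): code 0100 → (3.836,7.000)–(4.000,6.676)
cell (3,7): code 1000 → (4.000,7.221)–(3.836,7.000)
cell (4,5): code 0100 → (4.910,6.000)–(5.000,5.962)
cell (4,6): code 1110 → (4.000,6.676)–(4.910,6.000)
cell (4,7): code 1001 → (5.000,7.711)–(4.000,7.221)
cell (5,5): code 0010 → (5.000,5.962)–(5.048,6.000)
cell (5,6): code 0011 → (5.048,6.000)–(5.670,7.000)
cell (5,7): code 0001 → (5.670,7.000)–(5.000,7.711)
total: 8 segments, chained into 1 closed loop(s), length Σ = 5.198962

segments=8 loops=1 length=5.199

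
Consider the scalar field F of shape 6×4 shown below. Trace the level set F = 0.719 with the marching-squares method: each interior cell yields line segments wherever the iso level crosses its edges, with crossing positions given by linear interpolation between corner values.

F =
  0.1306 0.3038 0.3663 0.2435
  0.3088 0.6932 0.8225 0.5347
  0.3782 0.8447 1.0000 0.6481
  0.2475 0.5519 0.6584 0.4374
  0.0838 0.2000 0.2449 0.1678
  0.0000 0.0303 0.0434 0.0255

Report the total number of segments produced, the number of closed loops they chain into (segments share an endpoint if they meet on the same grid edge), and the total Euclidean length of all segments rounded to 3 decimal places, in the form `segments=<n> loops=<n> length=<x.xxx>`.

segments=8 loops=1 length=6.212

cell (0,1): code 0100 → (0.773,2.000)–(1.000,1.200)
cell (0,2): code 1000 → (1.000,2.360)–(0.773,2.000)
cell (1,0): code 0100 → (1.170,1.000)–(2.000,0.731)
cell (1,1): code 1110 → (1.000,1.200)–(1.170,1.000)
cell (1,2): code 1001 → (2.000,2.799)–(1.000,2.360)
cell (2,0): code 0010 → (2.000,0.731)–(2.429,1.000)
cell (2,1): code 0011 → (2.429,1.000)–(2.823,2.000)
cell (2,2): code 0001 → (2.823,2.000)–(2.000,2.799)
total: 8 segments, chained into 1 closed loop(s), length Σ = 6.211820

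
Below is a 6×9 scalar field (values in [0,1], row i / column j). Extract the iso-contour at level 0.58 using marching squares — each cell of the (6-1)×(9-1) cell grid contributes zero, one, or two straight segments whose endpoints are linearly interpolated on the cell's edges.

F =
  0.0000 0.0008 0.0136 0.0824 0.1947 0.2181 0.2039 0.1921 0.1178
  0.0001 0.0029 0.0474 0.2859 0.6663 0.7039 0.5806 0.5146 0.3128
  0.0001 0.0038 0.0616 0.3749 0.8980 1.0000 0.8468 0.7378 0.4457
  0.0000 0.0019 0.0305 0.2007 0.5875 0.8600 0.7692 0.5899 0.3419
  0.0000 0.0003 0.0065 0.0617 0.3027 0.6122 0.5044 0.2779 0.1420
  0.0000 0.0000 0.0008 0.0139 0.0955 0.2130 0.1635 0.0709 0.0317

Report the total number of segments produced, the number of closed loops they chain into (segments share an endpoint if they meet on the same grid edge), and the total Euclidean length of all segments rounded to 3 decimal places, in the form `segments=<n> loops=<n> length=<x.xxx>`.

cell (0,3): code 0100 → (0.817,4.000)–(1.000,3.773)
cell (0,4): code 1100 → (0.745,5.000)–(0.817,4.000)
cell (0,5): code 1100 → (0.998,6.000)–(0.745,5.000)
cell (0,6): code 1000 → (1.000,6.009)–(0.998,6.000)
cell (1,3): code 0110 → (1.000,3.773)–(2.000,3.392)
cell (1,6): code 1101 → (1.293,7.000)–(1.000,6.009)
cell (1,7): code 1000 → (2.000,7.540)–(1.293,7.000)
cell (2,3): code 0110 → (2.000,3.392)–(3.000,3.981)
cell (2,7): code 1001 → (3.000,7.040)–(2.000,7.540)
cell (3,3): code 0010 → (3.000,3.981)–(3.026,4.000)
cell (3,4): code 0111 → (3.026,4.000)–(4.000,4.896)
cell (3,5): code 1011 → (4.000,5.299)–(3.715,6.000)
cell (3,6): code 0011 → (3.715,6.000)–(3.032,7.000)
cell (3,7): code 0001 → (3.032,7.000)–(3.000,7.040)
cell (4,4): code 0010 → (4.000,4.896)–(4.081,5.000)
cell (4,5): code 0001 → (4.081,5.000)–(4.000,5.299)
total: 16 segments, chained into 1 closed loop(s), length Σ = 11.422587

segments=16 loops=1 length=11.423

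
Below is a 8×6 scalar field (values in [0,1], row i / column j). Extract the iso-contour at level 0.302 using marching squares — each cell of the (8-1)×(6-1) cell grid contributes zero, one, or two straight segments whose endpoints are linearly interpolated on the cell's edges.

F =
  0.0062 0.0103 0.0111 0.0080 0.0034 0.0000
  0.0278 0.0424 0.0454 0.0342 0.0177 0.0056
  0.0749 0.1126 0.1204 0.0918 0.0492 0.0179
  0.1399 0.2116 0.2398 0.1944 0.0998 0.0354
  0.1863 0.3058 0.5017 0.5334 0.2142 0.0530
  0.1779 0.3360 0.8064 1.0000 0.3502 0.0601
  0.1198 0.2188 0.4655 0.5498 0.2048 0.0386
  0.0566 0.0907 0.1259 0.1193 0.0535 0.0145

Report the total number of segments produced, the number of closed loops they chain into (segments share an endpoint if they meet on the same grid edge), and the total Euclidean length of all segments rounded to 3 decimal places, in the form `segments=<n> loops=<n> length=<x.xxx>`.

segments=14 loops=1 length=10.381

cell (3,0): code 0100 → (3.960,1.000)–(4.000,0.968)
cell (3,1): code 1100 → (3.237,2.000)–(3.960,1.000)
cell (3,2): code 1100 → (3.317,3.000)–(3.237,2.000)
cell (3,3): code 1000 → (4.000,3.725)–(3.317,3.000)
cell (4,0): code 0110 → (4.000,0.968)–(5.000,0.785)
cell (4,3): code 1101 → (4.646,4.000)–(4.000,3.725)
cell (4,4): code 1000 → (5.000,4.166)–(4.646,4.000)
cell (5,0): code 0010 → (5.000,0.785)–(5.290,1.000)
cell (5,1): code 0111 → (5.290,1.000)–(6.000,1.337)
cell (5,3): code 1011 → (6.000,3.718)–(5.331,4.000)
cell (5,4): code 0001 → (5.331,4.000)–(5.000,4.166)
cell (6,1): code 0010 → (6.000,1.337)–(6.481,2.000)
cell (6,2): code 0011 → (6.481,2.000)–(6.576,3.000)
cell (6,3): code 0001 → (6.576,3.000)–(6.000,3.718)
total: 14 segments, chained into 1 closed loop(s), length Σ = 10.380942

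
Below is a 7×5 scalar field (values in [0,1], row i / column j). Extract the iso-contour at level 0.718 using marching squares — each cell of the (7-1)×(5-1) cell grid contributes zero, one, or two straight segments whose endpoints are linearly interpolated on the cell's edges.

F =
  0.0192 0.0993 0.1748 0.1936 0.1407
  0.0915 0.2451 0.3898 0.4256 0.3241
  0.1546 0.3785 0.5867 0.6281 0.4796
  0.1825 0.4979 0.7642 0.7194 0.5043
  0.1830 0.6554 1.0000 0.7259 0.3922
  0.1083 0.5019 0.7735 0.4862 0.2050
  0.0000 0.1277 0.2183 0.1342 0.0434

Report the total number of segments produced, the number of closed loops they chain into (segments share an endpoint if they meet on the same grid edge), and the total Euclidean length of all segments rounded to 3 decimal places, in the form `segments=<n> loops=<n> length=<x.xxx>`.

cell (2,1): code 0100 → (2.740,2.000)–(3.000,1.827)
cell (2,2): code 1100 → (2.985,3.000)–(2.740,2.000)
cell (2,3): code 1000 → (3.000,3.007)–(2.985,3.000)
cell (3,1): code 0110 → (3.000,1.827)–(4.000,1.182)
cell (3,3): code 1001 → (4.000,3.024)–(3.000,3.007)
cell (4,1): code 0110 → (4.000,1.182)–(5.000,1.796)
cell (4,2): code 1011 → (5.000,2.193)–(4.033,3.000)
cell (4,3): code 0001 → (4.033,3.000)–(4.000,3.024)
cell (5,1): code 0010 → (5.000,1.796)–(5.100,2.000)
cell (5,2): code 0001 → (5.100,2.000)–(5.000,2.193)
total: 10 segments, chained into 1 closed loop(s), length Σ = 6.467502

segments=10 loops=1 length=6.468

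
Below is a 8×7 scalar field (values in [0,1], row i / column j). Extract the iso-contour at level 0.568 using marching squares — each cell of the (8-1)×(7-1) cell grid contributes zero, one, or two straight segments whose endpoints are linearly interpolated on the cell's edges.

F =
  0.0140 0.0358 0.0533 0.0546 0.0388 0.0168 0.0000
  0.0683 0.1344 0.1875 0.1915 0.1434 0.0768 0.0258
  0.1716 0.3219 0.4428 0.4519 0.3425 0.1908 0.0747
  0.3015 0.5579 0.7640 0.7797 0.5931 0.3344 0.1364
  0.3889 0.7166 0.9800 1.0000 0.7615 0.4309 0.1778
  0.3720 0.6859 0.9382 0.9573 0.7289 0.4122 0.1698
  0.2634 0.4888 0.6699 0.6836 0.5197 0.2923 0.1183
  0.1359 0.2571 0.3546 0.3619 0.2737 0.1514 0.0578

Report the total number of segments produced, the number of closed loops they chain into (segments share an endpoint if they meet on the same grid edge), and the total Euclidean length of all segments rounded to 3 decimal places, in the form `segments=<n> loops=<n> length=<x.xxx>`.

cell (2,1): code 0100 → (2.390,2.000)–(3.000,1.049)
cell (2,2): code 1100 → (2.354,3.000)–(2.390,2.000)
cell (2,3): code 1100 → (2.900,4.000)–(2.354,3.000)
cell (2,4): code 1000 → (3.000,4.097)–(2.900,4.000)
cell (3,0): code 0100 → (3.064,1.000)–(4.000,0.547)
cell (3,1): code 1110 → (3.000,1.049)–(3.064,1.000)
cell (3,4): code 1001 → (4.000,4.585)–(3.000,4.097)
cell (4,0): code 0110 → (4.000,0.547)–(5.000,0.624)
cell (4,4): code 1001 → (5.000,4.508)–(4.000,4.585)
cell (5,0): code 0010 → (5.000,0.624)–(5.598,1.000)
cell (5,1): code 0111 → (5.598,1.000)–(6.000,1.437)
cell (5,3): code 1011 → (6.000,3.705)–(5.769,4.000)
cell (5,4): code 0001 → (5.769,4.000)–(5.000,4.508)
cell (6,1): code 0010 → (6.000,1.437)–(6.323,2.000)
cell (6,2): code 0011 → (6.323,2.000)–(6.359,3.000)
cell (6,3): code 0001 → (6.359,3.000)–(6.000,3.705)
total: 16 segments, chained into 1 closed loop(s), length Σ = 12.686216

segments=16 loops=1 length=12.686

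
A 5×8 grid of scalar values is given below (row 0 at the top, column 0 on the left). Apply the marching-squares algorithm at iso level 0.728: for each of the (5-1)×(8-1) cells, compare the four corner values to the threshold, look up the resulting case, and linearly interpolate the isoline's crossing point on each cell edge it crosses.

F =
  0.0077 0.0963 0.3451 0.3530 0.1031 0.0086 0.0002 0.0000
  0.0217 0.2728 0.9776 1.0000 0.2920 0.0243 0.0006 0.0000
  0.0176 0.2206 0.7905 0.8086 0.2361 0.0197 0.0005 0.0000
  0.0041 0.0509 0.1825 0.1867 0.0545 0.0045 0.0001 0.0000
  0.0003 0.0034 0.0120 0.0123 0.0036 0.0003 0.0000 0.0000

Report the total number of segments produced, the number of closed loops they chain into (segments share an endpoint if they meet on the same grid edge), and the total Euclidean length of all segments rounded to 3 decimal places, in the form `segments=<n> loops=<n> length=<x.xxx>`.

segments=8 loops=1 length=5.501

cell (0,1): code 0100 → (0.605,2.000)–(1.000,1.646)
cell (0,2): code 1100 → (0.580,3.000)–(0.605,2.000)
cell (0,3): code 1000 → (1.000,3.384)–(0.580,3.000)
cell (1,1): code 0110 → (1.000,1.646)–(2.000,1.890)
cell (1,3): code 1001 → (2.000,3.141)–(1.000,3.384)
cell (2,1): code 0010 → (2.000,1.890)–(2.103,2.000)
cell (2,2): code 0011 → (2.103,2.000)–(2.130,3.000)
cell (2,3): code 0001 → (2.130,3.000)–(2.000,3.141)
total: 8 segments, chained into 1 closed loop(s), length Σ = 5.500741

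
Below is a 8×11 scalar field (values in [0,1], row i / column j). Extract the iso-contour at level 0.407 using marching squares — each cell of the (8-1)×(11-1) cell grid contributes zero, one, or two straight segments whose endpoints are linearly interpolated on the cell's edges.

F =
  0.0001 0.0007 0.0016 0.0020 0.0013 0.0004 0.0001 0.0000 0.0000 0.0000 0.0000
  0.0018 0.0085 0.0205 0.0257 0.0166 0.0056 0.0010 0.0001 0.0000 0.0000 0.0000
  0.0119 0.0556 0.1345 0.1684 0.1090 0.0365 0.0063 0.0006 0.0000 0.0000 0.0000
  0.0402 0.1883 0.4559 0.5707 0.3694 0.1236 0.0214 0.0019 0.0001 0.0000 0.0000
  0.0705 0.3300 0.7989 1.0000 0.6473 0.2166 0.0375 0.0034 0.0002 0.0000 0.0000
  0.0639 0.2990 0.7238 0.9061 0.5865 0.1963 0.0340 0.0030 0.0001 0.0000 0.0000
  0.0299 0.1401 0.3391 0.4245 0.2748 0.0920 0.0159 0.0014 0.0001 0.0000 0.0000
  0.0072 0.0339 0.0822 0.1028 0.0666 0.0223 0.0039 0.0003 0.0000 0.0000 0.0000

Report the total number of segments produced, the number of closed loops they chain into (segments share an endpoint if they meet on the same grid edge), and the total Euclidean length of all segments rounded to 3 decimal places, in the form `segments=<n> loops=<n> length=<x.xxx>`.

segments=14 loops=1 length=10.625

cell (2,1): code 0100 → (2.848,2.000)–(3.000,1.817)
cell (2,2): code 1100 → (2.593,3.000)–(2.848,2.000)
cell (2,3): code 1000 → (3.000,3.813)–(2.593,3.000)
cell (3,1): code 0110 → (3.000,1.817)–(4.000,1.164)
cell (3,3): code 1101 → (3.135,4.000)–(3.000,3.813)
cell (3,4): code 1000 → (4.000,4.558)–(3.135,4.000)
cell (4,1): code 0110 → (4.000,1.164)–(5.000,1.254)
cell (4,4): code 1001 → (5.000,4.460)–(4.000,4.558)
cell (5,1): code 0010 → (5.000,1.254)–(5.823,2.000)
cell (5,2): code 0111 → (5.823,2.000)–(6.000,2.795)
cell (5,3): code 1011 → (6.000,3.117)–(5.576,4.000)
cell (5,4): code 0001 → (5.576,4.000)–(5.000,4.460)
cell (6,2): code 0010 → (6.000,2.795)–(6.054,3.000)
cell (6,3): code 0001 → (6.054,3.000)–(6.000,3.117)
total: 14 segments, chained into 1 closed loop(s), length Σ = 10.625060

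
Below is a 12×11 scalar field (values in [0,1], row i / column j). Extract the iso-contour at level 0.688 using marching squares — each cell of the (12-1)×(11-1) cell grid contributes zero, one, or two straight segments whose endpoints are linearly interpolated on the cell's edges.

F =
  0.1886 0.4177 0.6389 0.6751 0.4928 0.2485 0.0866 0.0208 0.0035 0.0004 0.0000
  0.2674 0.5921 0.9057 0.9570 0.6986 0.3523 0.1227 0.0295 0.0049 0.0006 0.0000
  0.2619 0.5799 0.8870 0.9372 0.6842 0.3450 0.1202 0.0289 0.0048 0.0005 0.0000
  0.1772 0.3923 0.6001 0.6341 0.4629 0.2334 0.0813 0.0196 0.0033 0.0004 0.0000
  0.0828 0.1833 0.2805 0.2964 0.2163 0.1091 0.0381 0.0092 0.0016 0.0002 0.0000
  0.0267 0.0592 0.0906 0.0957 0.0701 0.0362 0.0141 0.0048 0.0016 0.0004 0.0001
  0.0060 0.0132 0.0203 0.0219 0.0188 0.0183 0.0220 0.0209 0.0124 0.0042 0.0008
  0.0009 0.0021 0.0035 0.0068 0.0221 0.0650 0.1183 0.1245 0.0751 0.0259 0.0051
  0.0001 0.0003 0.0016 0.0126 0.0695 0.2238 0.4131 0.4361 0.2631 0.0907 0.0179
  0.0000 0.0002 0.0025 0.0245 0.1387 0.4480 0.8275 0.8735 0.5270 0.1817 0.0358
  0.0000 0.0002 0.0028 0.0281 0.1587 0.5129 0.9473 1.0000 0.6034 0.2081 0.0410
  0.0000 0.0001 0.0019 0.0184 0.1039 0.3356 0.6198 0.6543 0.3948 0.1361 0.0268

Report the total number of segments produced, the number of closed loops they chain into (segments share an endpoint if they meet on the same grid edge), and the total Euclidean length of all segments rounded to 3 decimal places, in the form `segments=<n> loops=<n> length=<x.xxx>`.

cell (0,1): code 0100 → (0.184,2.000)–(1.000,1.306)
cell (0,2): code 1100 → (0.046,3.000)–(0.184,2.000)
cell (0,3): code 1100 → (0.948,4.000)–(0.046,3.000)
cell (0,4): code 1000 → (1.000,4.031)–(0.948,4.000)
cell (1,1): code 0110 → (1.000,1.306)–(2.000,1.352)
cell (1,3): code 1011 → (2.000,3.985)–(1.736,4.000)
cell (1,4): code 0001 → (1.736,4.000)–(1.000,4.031)
cell (2,1): code 0010 → (2.000,1.352)–(2.694,2.000)
cell (2,2): code 0011 → (2.694,2.000)–(2.822,3.000)
cell (2,3): code 0001 → (2.822,3.000)–(2.000,3.985)
cell (8,5): code 0100 → (8.663,6.000)–(9.000,5.632)
cell (8,6): code 1100 → (8.576,7.000)–(8.663,6.000)
cell (8,7): code 1000 → (9.000,7.535)–(8.576,7.000)
cell (9,5): code 0110 → (9.000,5.632)–(10.000,5.403)
cell (9,7): code 1001 → (10.000,7.787)–(9.000,7.535)
cell (10,5): code 0010 → (10.000,5.403)–(10.792,6.000)
cell (10,6): code 0011 → (10.792,6.000)–(10.903,7.000)
cell (10,7): code 0001 → (10.903,7.000)–(10.000,7.787)
total: 18 segments, chained into 2 closed loop(s), length Σ = 16.167754

segments=18 loops=2 length=16.168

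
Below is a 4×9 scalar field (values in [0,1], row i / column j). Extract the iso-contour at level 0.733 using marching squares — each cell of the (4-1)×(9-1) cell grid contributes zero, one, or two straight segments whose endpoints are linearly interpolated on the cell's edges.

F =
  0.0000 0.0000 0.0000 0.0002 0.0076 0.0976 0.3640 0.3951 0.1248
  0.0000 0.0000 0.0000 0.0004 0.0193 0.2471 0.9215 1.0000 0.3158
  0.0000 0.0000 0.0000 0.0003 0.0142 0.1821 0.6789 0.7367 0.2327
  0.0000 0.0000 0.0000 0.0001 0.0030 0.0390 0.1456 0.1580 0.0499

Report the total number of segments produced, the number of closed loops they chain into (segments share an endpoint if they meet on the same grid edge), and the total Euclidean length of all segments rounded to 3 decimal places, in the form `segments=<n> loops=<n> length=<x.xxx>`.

cell (0,5): code 0100 → (0.662,6.000)–(1.000,5.720)
cell (0,6): code 1100 → (0.559,7.000)–(0.662,6.000)
cell (0,7): code 1000 → (1.000,7.390)–(0.559,7.000)
cell (1,5): code 0010 → (1.000,5.720)–(1.777,6.000)
cell (1,6): code 0111 → (1.777,6.000)–(2.000,6.936)
cell (1,7): code 1001 → (2.000,7.007)–(1.000,7.390)
cell (2,6): code 0010 → (2.000,6.936)–(2.006,7.000)
cell (2,7): code 0001 → (2.006,7.000)–(2.000,7.007)
total: 8 segments, chained into 1 closed loop(s), length Σ = 4.965966

segments=8 loops=1 length=4.966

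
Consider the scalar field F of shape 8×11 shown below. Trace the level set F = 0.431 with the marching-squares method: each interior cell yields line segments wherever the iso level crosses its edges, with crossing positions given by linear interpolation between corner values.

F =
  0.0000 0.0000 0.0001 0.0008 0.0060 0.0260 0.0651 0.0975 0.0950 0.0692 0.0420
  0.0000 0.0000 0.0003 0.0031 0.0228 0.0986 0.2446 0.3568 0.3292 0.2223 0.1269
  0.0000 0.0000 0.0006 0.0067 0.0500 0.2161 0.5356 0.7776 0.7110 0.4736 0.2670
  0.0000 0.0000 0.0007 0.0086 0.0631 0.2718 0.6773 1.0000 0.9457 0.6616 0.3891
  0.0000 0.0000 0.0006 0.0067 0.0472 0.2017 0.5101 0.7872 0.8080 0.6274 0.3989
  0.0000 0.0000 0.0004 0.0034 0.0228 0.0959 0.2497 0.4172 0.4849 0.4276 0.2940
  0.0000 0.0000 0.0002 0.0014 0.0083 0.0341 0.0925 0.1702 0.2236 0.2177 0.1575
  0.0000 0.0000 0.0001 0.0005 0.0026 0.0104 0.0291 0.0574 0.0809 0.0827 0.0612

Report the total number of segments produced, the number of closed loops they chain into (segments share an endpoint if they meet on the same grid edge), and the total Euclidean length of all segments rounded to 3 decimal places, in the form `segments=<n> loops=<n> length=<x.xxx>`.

segments=16 loops=1 length=13.249

cell (1,5): code 0100 → (1.641,6.000)–(2.000,5.673)
cell (1,6): code 1100 → (1.176,7.000)–(1.641,6.000)
cell (1,7): code 1100 → (1.267,8.000)–(1.176,7.000)
cell (1,8): code 1100 → (1.830,9.000)–(1.267,8.000)
cell (1,9): code 1000 → (2.000,9.206)–(1.830,9.000)
cell (2,5): code 0110 → (2.000,5.673)–(3.000,5.393)
cell (2,9): code 1001 → (3.000,9.846)–(2.000,9.206)
cell (3,5): code 0110 → (3.000,5.393)–(4.000,5.744)
cell (3,9): code 1001 → (4.000,9.860)–(3.000,9.846)
cell (4,5): code 0010 → (4.000,5.744)–(4.304,6.000)
cell (4,6): code 0011 → (4.304,6.000)–(4.963,7.000)
cell (4,7): code 0111 → (4.963,7.000)–(5.000,7.204)
cell (4,8): code 1011 → (5.000,8.941)–(4.983,9.000)
cell (4,9): code 0001 → (4.983,9.000)–(4.000,9.860)
cell (5,7): code 0010 → (5.000,7.204)–(5.206,8.000)
cell (5,8): code 0001 → (5.206,8.000)–(5.000,8.941)
total: 16 segments, chained into 1 closed loop(s), length Σ = 13.248655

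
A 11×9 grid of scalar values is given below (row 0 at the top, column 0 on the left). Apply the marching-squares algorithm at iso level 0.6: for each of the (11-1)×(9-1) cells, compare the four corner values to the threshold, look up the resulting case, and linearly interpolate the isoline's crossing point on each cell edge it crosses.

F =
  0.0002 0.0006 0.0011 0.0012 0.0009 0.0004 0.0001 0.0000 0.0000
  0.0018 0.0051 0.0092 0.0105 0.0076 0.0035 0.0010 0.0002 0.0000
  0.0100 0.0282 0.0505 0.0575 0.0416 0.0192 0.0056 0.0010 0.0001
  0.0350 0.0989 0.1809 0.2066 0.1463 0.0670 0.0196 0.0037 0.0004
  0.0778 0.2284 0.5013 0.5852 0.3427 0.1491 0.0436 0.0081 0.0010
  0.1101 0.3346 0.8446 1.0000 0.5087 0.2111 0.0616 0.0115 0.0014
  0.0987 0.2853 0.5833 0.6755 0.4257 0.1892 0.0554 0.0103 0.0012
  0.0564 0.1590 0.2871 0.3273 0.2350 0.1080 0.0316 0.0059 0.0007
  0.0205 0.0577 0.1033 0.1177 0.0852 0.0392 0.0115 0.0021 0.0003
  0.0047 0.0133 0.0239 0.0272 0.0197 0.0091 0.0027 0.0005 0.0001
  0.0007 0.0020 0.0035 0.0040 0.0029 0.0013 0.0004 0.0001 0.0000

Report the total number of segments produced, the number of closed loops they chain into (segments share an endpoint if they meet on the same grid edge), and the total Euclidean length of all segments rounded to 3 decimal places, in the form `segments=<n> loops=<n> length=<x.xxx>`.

segments=8 loops=1 length=6.739

cell (4,1): code 0100 → (4.288,2.000)–(5.000,1.520)
cell (4,2): code 1100 → (4.036,3.000)–(4.288,2.000)
cell (4,3): code 1000 → (5.000,3.814)–(4.036,3.000)
cell (5,1): code 0010 → (5.000,1.520)–(5.936,2.000)
cell (5,2): code 0111 → (5.936,2.000)–(6.000,2.181)
cell (5,3): code 1001 → (6.000,3.302)–(5.000,3.814)
cell (6,2): code 0010 → (6.000,2.181)–(6.217,3.000)
cell (6,3): code 0001 → (6.217,3.000)–(6.000,3.302)
total: 8 segments, chained into 1 closed loop(s), length Σ = 6.738513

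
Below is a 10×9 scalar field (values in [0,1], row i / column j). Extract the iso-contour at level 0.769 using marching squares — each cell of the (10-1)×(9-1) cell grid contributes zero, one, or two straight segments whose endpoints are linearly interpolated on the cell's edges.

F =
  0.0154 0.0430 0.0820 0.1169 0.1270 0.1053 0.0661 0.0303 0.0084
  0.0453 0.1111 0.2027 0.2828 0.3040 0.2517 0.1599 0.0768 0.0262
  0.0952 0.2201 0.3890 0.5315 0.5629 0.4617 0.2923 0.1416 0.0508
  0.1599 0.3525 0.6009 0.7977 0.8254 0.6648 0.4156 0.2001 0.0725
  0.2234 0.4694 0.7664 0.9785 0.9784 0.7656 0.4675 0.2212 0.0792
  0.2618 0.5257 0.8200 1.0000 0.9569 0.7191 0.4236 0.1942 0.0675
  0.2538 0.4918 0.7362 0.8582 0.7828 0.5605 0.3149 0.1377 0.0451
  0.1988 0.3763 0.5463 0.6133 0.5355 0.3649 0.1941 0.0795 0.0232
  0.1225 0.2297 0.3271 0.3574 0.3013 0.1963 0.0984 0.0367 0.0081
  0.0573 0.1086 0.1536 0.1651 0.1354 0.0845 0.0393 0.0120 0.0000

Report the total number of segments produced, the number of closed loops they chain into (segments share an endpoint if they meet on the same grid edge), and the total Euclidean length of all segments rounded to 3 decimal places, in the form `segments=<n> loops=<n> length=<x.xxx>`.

segments=14 loops=1 length=10.417

cell (2,2): code 0100 → (2.892,3.000)–(3.000,2.854)
cell (2,3): code 1100 → (2.785,4.000)–(2.892,3.000)
cell (2,4): code 1000 → (3.000,4.351)–(2.785,4.000)
cell (3,2): code 0110 → (3.000,2.854)–(4.000,2.012)
cell (3,4): code 1001 → (4.000,4.984)–(3.000,4.351)
cell (4,1): code 0100 → (4.049,2.000)–(5.000,1.827)
cell (4,2): code 1110 → (4.000,2.012)–(4.049,2.000)
cell (4,4): code 1001 → (5.000,4.790)–(4.000,4.984)
cell (5,1): code 0010 → (5.000,1.827)–(5.609,2.000)
cell (5,2): code 0111 → (5.609,2.000)–(6.000,2.269)
cell (5,4): code 1001 → (6.000,4.062)–(5.000,4.790)
cell (6,2): code 0010 → (6.000,2.269)–(6.364,3.000)
cell (6,3): code 0011 → (6.364,3.000)–(6.056,4.000)
cell (6,4): code 0001 → (6.056,4.000)–(6.000,4.062)
total: 14 segments, chained into 1 closed loop(s), length Σ = 10.416607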